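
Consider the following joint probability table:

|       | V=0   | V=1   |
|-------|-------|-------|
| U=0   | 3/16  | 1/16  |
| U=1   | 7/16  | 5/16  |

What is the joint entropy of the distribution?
H(U,V) = -Σ P(U,V) log₂ P(U,V), summed over the non-zero cells:
H(U,V) = -[(3/16)·log₂(3/16) + (1/16)·log₂(1/16) + (7/16)·log₂(7/16) + (5/16)·log₂(5/16)]
  = 0.4528 + 0.2500 + 0.5218 + 0.5244
  = 1.7490 bits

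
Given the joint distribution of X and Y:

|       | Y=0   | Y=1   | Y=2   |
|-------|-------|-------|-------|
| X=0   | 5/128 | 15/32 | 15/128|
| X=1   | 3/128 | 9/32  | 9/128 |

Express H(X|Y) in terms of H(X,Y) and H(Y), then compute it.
H(X|Y) = H(X,Y) - H(Y)

Marginal P(Y) (column sums):
  P(Y=0) = 5/128 + 3/128 = 1/16
  P(Y=1) = 15/32 + 9/32 = 3/4
  P(Y=2) = 15/128 + 9/128 = 3/16

H(X,Y) = -[(5/128)·log₂(5/128) + (15/32)·log₂(15/32) + (15/128)·log₂(15/128) + (3/128)·log₂(3/128) + (9/32)·log₂(9/32) + (9/128)·log₂(9/128)]
  = 0.1827 + 0.5124 + 0.3625 + 0.1269 + 0.5147 + 0.2693
  = 1.9685 bits
H(Y) = -[(1/16)·log₂(1/16) + (3/4)·log₂(3/4) + (3/16)·log₂(3/16)]
  = 0.2500 + 0.3113 + 0.4528
  = 1.0141 bits

H(X|Y) = 1.9685 - 1.0141 = 0.9544 bits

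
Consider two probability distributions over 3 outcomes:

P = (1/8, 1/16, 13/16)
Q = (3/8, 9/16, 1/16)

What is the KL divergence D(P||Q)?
D(P||Q) = Σ P(i) log₂(P(i)/Q(i))
  i=0: (1/8) × log₂((1/8)/(3/8)) = (1/8) × log₂(1/3) = -0.1981
  i=1: (1/16) × log₂((1/16)/(9/16)) = (1/16) × log₂(1/9) = -0.1981
  i=2: (13/16) × log₂((13/16)/(1/16)) = (13/16) × log₂(13) = 3.0066
D(P||Q) = -0.1981 - 0.1981 + 3.0066
  = 2.6104 bits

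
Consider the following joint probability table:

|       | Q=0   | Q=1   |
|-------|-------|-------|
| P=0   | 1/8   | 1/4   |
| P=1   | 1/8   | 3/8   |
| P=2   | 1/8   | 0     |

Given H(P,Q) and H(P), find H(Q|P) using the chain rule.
From the chain rule: H(P,Q) = H(P) + H(Q|P)
Therefore: H(Q|P) = H(P,Q) - H(P)

H(P,Q) = -[(1/8)·log₂(1/8) + (1/4)·log₂(1/4) + (1/8)·log₂(1/8) + (3/8)·log₂(3/8) + (1/8)·log₂(1/8)]
  = 0.3750 + 0.5000 + 0.3750 + 0.5306 + 0.3750
  = 2.1556 bits
Marginal P(P) (row sums):
  P(P=0) = 1/8 + 1/4 = 3/8
  P(P=1) = 1/8 + 3/8 = 1/2
  P(P=2) = 1/8 + 0 = 1/8
H(P) = -[(3/8)·log₂(3/8) + (1/2)·log₂(1/2) + (1/8)·log₂(1/8)]
  = 0.5306 + 0.5000 + 0.3750
  = 1.4056 bits

H(Q|P) = 2.1556 - 1.4056 = 0.7500 bits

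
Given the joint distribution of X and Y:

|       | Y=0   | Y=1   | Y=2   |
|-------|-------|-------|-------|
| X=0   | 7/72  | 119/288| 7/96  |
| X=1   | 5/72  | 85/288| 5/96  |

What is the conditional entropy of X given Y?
Marginal P(Y) (column sums):
  P(Y=0) = 7/72 + 5/72 = 1/6
  P(Y=1) = 119/288 + 85/288 = 17/24
  P(Y=2) = 7/96 + 5/96 = 1/8

H(X|Y) = -Σ P(X,Y)·log₂ P(X|Y), where P(X|Y) = P(X,Y) / P(Y)
  (X=0,Y=0): P(X|Y) = (7/72)/(1/6) = 7/12;  -(7/72)·log₂(7/12) = 0.0756
  (X=0,Y=1): P(X|Y) = (119/288)/(17/24) = 7/12;  -(119/288)·log₂(7/12) = 0.3213
  (X=0,Y=2): P(X|Y) = (7/96)/(1/8) = 7/12;  -(7/96)·log₂(7/12) = 0.0567
  (X=1,Y=0): P(X|Y) = (5/72)/(1/6) = 5/12;  -(5/72)·log₂(5/12) = 0.0877
  (X=1,Y=1): P(X|Y) = (85/288)/(17/24) = 5/12;  -(85/288)·log₂(5/12) = 0.3728
  (X=1,Y=2): P(X|Y) = (5/96)/(1/8) = 5/12;  -(5/96)·log₂(5/12) = 0.0658
H(X|Y) = 0.0756 + 0.3213 + 0.0567 + 0.0877 + 0.3728 + 0.0658
  = 0.9799 bits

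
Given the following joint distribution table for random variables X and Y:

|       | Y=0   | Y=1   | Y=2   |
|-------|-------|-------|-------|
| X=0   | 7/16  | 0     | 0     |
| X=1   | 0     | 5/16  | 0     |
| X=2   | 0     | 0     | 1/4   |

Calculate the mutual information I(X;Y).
Marginal P(X) (row sums):
  P(X=0) = 7/16 + 0 + 0 = 7/16
  P(X=1) = 0 + 5/16 + 0 = 5/16
  P(X=2) = 0 + 0 + 1/4 = 1/4
Marginal P(Y) (column sums):
  P(Y=0) = 7/16 + 0 + 0 = 7/16
  P(Y=1) = 0 + 5/16 + 0 = 5/16
  P(Y=2) = 0 + 0 + 1/4 = 1/4

H(X) = -[(7/16)·log₂(7/16) + (5/16)·log₂(5/16) + (1/4)·log₂(1/4)]
  = 0.5218 + 0.5244 + 0.5000
  = 1.5462 bits
H(Y) = -[(7/16)·log₂(7/16) + (5/16)·log₂(5/16) + (1/4)·log₂(1/4)]
  = 0.5218 + 0.5244 + 0.5000
  = 1.5462 bits
H(X,Y) = -[(7/16)·log₂(7/16) + (5/16)·log₂(5/16) + (1/4)·log₂(1/4)]
  = 0.5218 + 0.5244 + 0.5000
  = 1.5462 bits

I(X;Y) = H(X) + H(Y) - H(X,Y)
  = 1.5462 + 1.5462 - 1.5462
  = 1.5462 bits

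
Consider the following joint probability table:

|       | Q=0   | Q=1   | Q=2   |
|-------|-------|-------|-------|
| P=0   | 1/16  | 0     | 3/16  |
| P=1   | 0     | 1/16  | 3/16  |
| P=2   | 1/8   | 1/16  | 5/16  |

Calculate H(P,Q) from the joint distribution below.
H(P,Q) = -Σ P(P,Q) log₂ P(P,Q), summed over the non-zero cells:
H(P,Q) = -[(1/16)·log₂(1/16) + (3/16)·log₂(3/16) + (1/16)·log₂(1/16) + (3/16)·log₂(3/16) + (1/8)·log₂(1/8) + (1/16)·log₂(1/16) + (5/16)·log₂(5/16)]
  = 0.2500 + 0.4528 + 0.2500 + 0.4528 + 0.3750 + 0.2500 + 0.5244
  = 2.5550 bits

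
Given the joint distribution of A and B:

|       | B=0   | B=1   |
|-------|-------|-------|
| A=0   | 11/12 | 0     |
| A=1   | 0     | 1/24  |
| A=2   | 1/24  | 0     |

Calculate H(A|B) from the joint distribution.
Marginal P(B) (column sums):
  P(B=0) = 11/12 + 0 + 1/24 = 23/24
  P(B=1) = 0 + 1/24 + 0 = 1/24

H(A|B) = -Σ P(A,B)·log₂ P(A|B), where P(A|B) = P(A,B) / P(B)
  (cells with P(A,B) = 0 contribute 0)
  (A=0,B=0): P(A|B) = (11/12)/(23/24) = 22/23;  -(11/12)·log₂(22/23) = 0.0588
  (A=1,B=1): P(A|B) = (1/24)/(1/24) = 1;  -(1/24)·log₂(1) = 0.0000
  (A=2,B=0): P(A|B) = (1/24)/(23/24) = 1/23;  -(1/24)·log₂(1/23) = 0.1885
H(A|B) = 0.0588 + 0.0000 + 0.1885
  = 0.2473 bits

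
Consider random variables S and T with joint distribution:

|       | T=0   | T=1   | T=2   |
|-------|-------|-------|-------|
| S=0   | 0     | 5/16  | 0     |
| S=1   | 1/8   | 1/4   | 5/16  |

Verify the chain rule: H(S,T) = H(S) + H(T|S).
Left side:
H(S,T) = -[(5/16)·log₂(5/16) + (1/8)·log₂(1/8) + (1/4)·log₂(1/4) + (5/16)·log₂(5/16)]
  = 0.5244 + 0.3750 + 0.5000 + 0.5244
  = 1.9238 bits

Right side:
Marginal P(S) (row sums):
  P(S=0) = 0 + 5/16 + 0 = 5/16
  P(S=1) = 1/8 + 1/4 + 5/16 = 11/16
H(S) = -[(5/16)·log₂(5/16) + (11/16)·log₂(11/16)]
  = 0.5244 + 0.3716
  = 0.8960 bits
H(T|S) = -Σ P(S,T)·log₂ P(T|S), where P(T|S) = P(S,T) / P(S)
  (cells with P(S,T) = 0 contribute 0)
  (S=0,T=1): P(T|S) = (5/16)/(5/16) = 1;  -(5/16)·log₂(1) = 0.0000
  (S=1,T=0): P(T|S) = (1/8)/(11/16) = 2/11;  -(1/8)·log₂(2/11) = 0.3074
  (S=1,T=1): P(T|S) = (1/4)/(11/16) = 4/11;  -(1/4)·log₂(4/11) = 0.3649
  (S=1,T=2): P(T|S) = (5/16)/(11/16) = 5/11;  -(5/16)·log₂(5/11) = 0.3555
H(T|S) = 0.0000 + 0.3074 + 0.3649 + 0.3555
  = 1.0278 bits
H(S) + H(T|S) = 0.8960 + 1.0278 = 1.9238 bits

Both sides equal 1.9238 bits, so the chain rule holds ✓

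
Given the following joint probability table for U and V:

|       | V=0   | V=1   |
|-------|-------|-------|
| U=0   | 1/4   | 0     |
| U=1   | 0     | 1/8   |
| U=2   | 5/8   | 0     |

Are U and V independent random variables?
Marginal P(U) (row sums):
  P(U=0) = 1/4 + 0 = 1/4
  P(U=1) = 0 + 1/8 = 1/8
  P(U=2) = 5/8 + 0 = 5/8
Marginal P(V) (column sums):
  P(V=0) = 1/4 + 0 + 5/8 = 7/8
  P(V=1) = 0 + 1/8 + 0 = 1/8

U and V are independent iff P(U=i,V=j) = P(U=i)·P(V=j) for every cell.
  P(U=0)·P(V=0) = 1/4 × 7/8 = 7/32, but P(U=0,V=0) = 1/4 ✗

No, U and V are not independent. Quantitatively, I(U;V) > 0:

H(U) = -[(1/4)·log₂(1/4) + (1/8)·log₂(1/8) + (5/8)·log₂(5/8)]
  = 0.5000 + 0.3750 + 0.4238
  = 1.2988 bits
H(V) = -[(7/8)·log₂(7/8) + (1/8)·log₂(1/8)]
  = 0.1686 + 0.3750
  = 0.5436 bits
H(U,V) = -[(1/4)·log₂(1/4) + (1/8)·log₂(1/8) + (5/8)·log₂(5/8)]
  = 0.5000 + 0.3750 + 0.4238
  = 1.2988 bits
I(U;V) = H(U) + H(V) - H(U,V) = 1.2988 + 0.5436 - 1.2988 = 0.5436 bits > 0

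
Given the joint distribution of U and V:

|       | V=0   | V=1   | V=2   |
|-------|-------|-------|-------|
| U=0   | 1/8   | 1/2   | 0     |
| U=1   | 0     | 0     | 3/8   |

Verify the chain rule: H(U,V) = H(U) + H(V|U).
Left side:
H(U,V) = -[(1/8)·log₂(1/8) + (1/2)·log₂(1/2) + (3/8)·log₂(3/8)]
  = 0.3750 + 0.5000 + 0.5306
  = 1.4056 bits

Right side:
Marginal P(U) (row sums):
  P(U=0) = 1/8 + 1/2 + 0 = 5/8
  P(U=1) = 0 + 0 + 3/8 = 3/8
H(U) = -[(5/8)·log₂(5/8) + (3/8)·log₂(3/8)]
  = 0.4238 + 0.5306
  = 0.9544 bits
H(V|U) = -Σ P(U,V)·log₂ P(V|U), where P(V|U) = P(U,V) / P(U)
  (cells with P(U,V) = 0 contribute 0)
  (U=0,V=0): P(V|U) = (1/8)/(5/8) = 1/5;  -(1/8)·log₂(1/5) = 0.2902
  (U=0,V=1): P(V|U) = (1/2)/(5/8) = 4/5;  -(1/2)·log₂(4/5) = 0.1610
  (U=1,V=2): P(V|U) = (3/8)/(3/8) = 1;  -(3/8)·log₂(1) = 0.0000
H(V|U) = 0.2902 + 0.1610 + 0.0000
  = 0.4512 bits
H(U) + H(V|U) = 0.9544 + 0.4512 = 1.4056 bits

Both sides equal 1.4056 bits, so the chain rule holds ✓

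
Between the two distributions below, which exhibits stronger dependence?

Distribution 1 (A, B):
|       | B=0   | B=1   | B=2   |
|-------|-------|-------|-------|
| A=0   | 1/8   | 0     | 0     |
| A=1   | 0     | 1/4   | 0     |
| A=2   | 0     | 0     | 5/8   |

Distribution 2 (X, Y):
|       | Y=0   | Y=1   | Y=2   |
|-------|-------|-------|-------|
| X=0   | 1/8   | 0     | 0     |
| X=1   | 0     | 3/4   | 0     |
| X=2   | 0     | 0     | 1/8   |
Distribution 1 (A, B):
Marginal P(A) (row sums):
  P(A=0) = 1/8 + 0 + 0 = 1/8
  P(A=1) = 0 + 1/4 + 0 = 1/4
  P(A=2) = 0 + 0 + 5/8 = 5/8
Marginal P(B) (column sums):
  P(B=0) = 1/8 + 0 + 0 = 1/8
  P(B=1) = 0 + 1/4 + 0 = 1/4
  P(B=2) = 0 + 0 + 5/8 = 5/8

H(A) = -[(1/8)·log₂(1/8) + (1/4)·log₂(1/4) + (5/8)·log₂(5/8)]
  = 0.3750 + 0.5000 + 0.4238
  = 1.2988 bits
H(B) = -[(1/8)·log₂(1/8) + (1/4)·log₂(1/4) + (5/8)·log₂(5/8)]
  = 0.3750 + 0.5000 + 0.4238
  = 1.2988 bits
H(A,B) = -[(1/8)·log₂(1/8) + (1/4)·log₂(1/4) + (5/8)·log₂(5/8)]
  = 0.3750 + 0.5000 + 0.4238
  = 1.2988 bits

I(A;B) = H(A) + H(B) - H(A,B)
  = 1.2988 + 1.2988 - 1.2988
  = 1.2988 bits

Distribution 2 (X, Y):
Marginal P(X) (row sums):
  P(X=0) = 1/8 + 0 + 0 = 1/8
  P(X=1) = 0 + 3/4 + 0 = 3/4
  P(X=2) = 0 + 0 + 1/8 = 1/8
Marginal P(Y) (column sums):
  P(Y=0) = 1/8 + 0 + 0 = 1/8
  P(Y=1) = 0 + 3/4 + 0 = 3/4
  P(Y=2) = 0 + 0 + 1/8 = 1/8

H(X) = -[(1/8)·log₂(1/8) + (3/4)·log₂(3/4) + (1/8)·log₂(1/8)]
  = 0.3750 + 0.3113 + 0.3750
  = 1.0613 bits
H(Y) = -[(1/8)·log₂(1/8) + (3/4)·log₂(3/4) + (1/8)·log₂(1/8)]
  = 0.3750 + 0.3113 + 0.3750
  = 1.0613 bits
H(X,Y) = -[(1/8)·log₂(1/8) + (3/4)·log₂(3/4) + (1/8)·log₂(1/8)]
  = 0.3750 + 0.3113 + 0.3750
  = 1.0613 bits

I(X;Y) = H(X) + H(Y) - H(X,Y)
  = 1.0613 + 1.0613 - 1.0613
  = 1.0613 bits

I(A;B) = 1.2988 bits > I(X;Y) = 1.0613 bits, so (A, B) has the higher mutual information (stronger dependence).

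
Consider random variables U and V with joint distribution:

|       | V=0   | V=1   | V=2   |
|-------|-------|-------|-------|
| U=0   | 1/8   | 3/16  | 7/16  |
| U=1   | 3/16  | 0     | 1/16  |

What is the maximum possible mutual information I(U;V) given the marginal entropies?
The upper bound on mutual information is I(U;V) ≤ min(H(U), H(V)).

Marginal P(U) (row sums):
  P(U=0) = 1/8 + 3/16 + 7/16 = 3/4
  P(U=1) = 3/16 + 0 + 1/16 = 1/4
Marginal P(V) (column sums):
  P(V=0) = 1/8 + 3/16 = 5/16
  P(V=1) = 3/16 + 0 = 3/16
  P(V=2) = 7/16 + 1/16 = 1/2

H(U) = -[(3/4)·log₂(3/4) + (1/4)·log₂(1/4)]
  = 0.3113 + 0.5000
  = 0.8113 bits
H(V) = -[(5/16)·log₂(5/16) + (3/16)·log₂(3/16) + (1/2)·log₂(1/2)]
  = 0.5244 + 0.4528 + 0.5000
  = 1.4772 bits

Maximum possible I(U;V) = min(0.8113, 1.4772) = 0.8113 bits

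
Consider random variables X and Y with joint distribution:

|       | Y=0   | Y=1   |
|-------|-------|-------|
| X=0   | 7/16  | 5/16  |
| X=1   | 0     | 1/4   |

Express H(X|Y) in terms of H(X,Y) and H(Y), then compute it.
H(X|Y) = H(X,Y) - H(Y)

Marginal P(Y) (column sums):
  P(Y=0) = 7/16 + 0 = 7/16
  P(Y=1) = 5/16 + 1/4 = 9/16

H(X,Y) = -[(7/16)·log₂(7/16) + (5/16)·log₂(5/16) + (1/4)·log₂(1/4)]
  = 0.5218 + 0.5244 + 0.5000
  = 1.5462 bits
H(Y) = -[(7/16)·log₂(7/16) + (9/16)·log₂(9/16)]
  = 0.5218 + 0.4669
  = 0.9887 bits

H(X|Y) = 1.5462 - 0.9887 = 0.5575 bits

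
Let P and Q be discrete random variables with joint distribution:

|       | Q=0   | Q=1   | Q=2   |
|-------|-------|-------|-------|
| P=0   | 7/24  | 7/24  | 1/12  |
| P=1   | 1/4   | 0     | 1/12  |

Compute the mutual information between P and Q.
Marginal P(P) (row sums):
  P(P=0) = 7/24 + 7/24 + 1/12 = 2/3
  P(P=1) = 1/4 + 0 + 1/12 = 1/3
Marginal P(Q) (column sums):
  P(Q=0) = 7/24 + 1/4 = 13/24
  P(Q=1) = 7/24 + 0 = 7/24
  P(Q=2) = 1/12 + 1/12 = 1/6

H(P) = -[(2/3)·log₂(2/3) + (1/3)·log₂(1/3)]
  = 0.3900 + 0.5283
  = 0.9183 bits
H(Q) = -[(13/24)·log₂(13/24) + (7/24)·log₂(7/24) + (1/6)·log₂(1/6)]
  = 0.4791 + 0.5185 + 0.4308
  = 1.4284 bits
H(P,Q) = -[(7/24)·log₂(7/24) + (7/24)·log₂(7/24) + (1/12)·log₂(1/12) + (1/4)·log₂(1/4) + (1/12)·log₂(1/12)]
  = 0.5185 + 0.5185 + 0.2987 + 0.5000 + 0.2987
  = 2.1344 bits

I(P;Q) = H(P) + H(Q) - H(P,Q)
  = 0.9183 + 1.4284 - 2.1344
  = 0.2123 bits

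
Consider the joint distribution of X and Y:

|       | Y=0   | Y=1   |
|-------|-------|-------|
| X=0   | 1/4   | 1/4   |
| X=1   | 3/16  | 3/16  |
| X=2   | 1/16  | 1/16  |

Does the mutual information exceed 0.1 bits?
Marginal P(X) (row sums):
  P(X=0) = 1/4 + 1/4 = 1/2
  P(X=1) = 3/16 + 3/16 = 3/8
  P(X=2) = 1/16 + 1/16 = 1/8
Marginal P(Y) (column sums):
  P(Y=0) = 1/4 + 3/16 + 1/16 = 1/2
  P(Y=1) = 1/4 + 3/16 + 1/16 = 1/2

H(X) = -[(1/2)·log₂(1/2) + (3/8)·log₂(3/8) + (1/8)·log₂(1/8)]
  = 0.5000 + 0.5306 + 0.3750
  = 1.4056 bits
H(Y) = -[(1/2)·log₂(1/2) + (1/2)·log₂(1/2)]
  = 0.5000 + 0.5000
  = 1.0000 bits
H(X,Y) = -[(1/4)·log₂(1/4) + (1/4)·log₂(1/4) + (3/16)·log₂(3/16) + (3/16)·log₂(3/16) + (1/16)·log₂(1/16) + (1/16)·log₂(1/16)]
  = 0.5000 + 0.5000 + 0.4528 + 0.4528 + 0.2500 + 0.2500
  = 2.4056 bits

I(X;Y) = H(X) + H(Y) - H(X,Y)
  = 1.4056 + 1.0000 - 2.4056
  = 0.0000 bits

No. I(X;Y) = 0.0000 bits, which is ≤ 0.1 bits.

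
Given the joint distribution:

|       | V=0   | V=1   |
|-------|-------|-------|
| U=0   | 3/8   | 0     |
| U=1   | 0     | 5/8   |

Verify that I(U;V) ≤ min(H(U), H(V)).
Marginal P(U) (row sums):
  P(U=0) = 3/8 + 0 = 3/8
  P(U=1) = 0 + 5/8 = 5/8
Marginal P(V) (column sums):
  P(V=0) = 3/8 + 0 = 3/8
  P(V=1) = 0 + 5/8 = 5/8

H(U) = -[(3/8)·log₂(3/8) + (5/8)·log₂(5/8)]
  = 0.5306 + 0.4238
  = 0.9544 bits
H(V) = -[(3/8)·log₂(3/8) + (5/8)·log₂(5/8)]
  = 0.5306 + 0.4238
  = 0.9544 bits
H(U,V) = -[(3/8)·log₂(3/8) + (5/8)·log₂(5/8)]
  = 0.5306 + 0.4238
  = 0.9544 bits

I(U;V) = H(U) + H(V) - H(U,V)
  = 0.9544 + 0.9544 - 0.9544
  = 0.9544 bits

min(H(U), H(V)) = min(0.9544, 0.9544) = 0.9544 bits
Since 0.9544 ≤ 0.9544, the bound is satisfied ✓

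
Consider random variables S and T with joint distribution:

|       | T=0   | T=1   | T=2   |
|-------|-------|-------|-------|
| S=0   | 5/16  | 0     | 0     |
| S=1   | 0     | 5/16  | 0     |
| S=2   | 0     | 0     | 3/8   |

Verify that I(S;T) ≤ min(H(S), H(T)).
Marginal P(S) (row sums):
  P(S=0) = 5/16 + 0 + 0 = 5/16
  P(S=1) = 0 + 5/16 + 0 = 5/16
  P(S=2) = 0 + 0 + 3/8 = 3/8
Marginal P(T) (column sums):
  P(T=0) = 5/16 + 0 + 0 = 5/16
  P(T=1) = 0 + 5/16 + 0 = 5/16
  P(T=2) = 0 + 0 + 3/8 = 3/8

H(S) = -[(5/16)·log₂(5/16) + (5/16)·log₂(5/16) + (3/8)·log₂(3/8)]
  = 0.5244 + 0.5244 + 0.5306
  = 1.5794 bits
H(T) = -[(5/16)·log₂(5/16) + (5/16)·log₂(5/16) + (3/8)·log₂(3/8)]
  = 0.5244 + 0.5244 + 0.5306
  = 1.5794 bits
H(S,T) = -[(5/16)·log₂(5/16) + (5/16)·log₂(5/16) + (3/8)·log₂(3/8)]
  = 0.5244 + 0.5244 + 0.5306
  = 1.5794 bits

I(S;T) = H(S) + H(T) - H(S,T)
  = 1.5794 + 1.5794 - 1.5794
  = 1.5794 bits

min(H(S), H(T)) = min(1.5794, 1.5794) = 1.5794 bits
Since 1.5794 ≤ 1.5794, the bound is satisfied ✓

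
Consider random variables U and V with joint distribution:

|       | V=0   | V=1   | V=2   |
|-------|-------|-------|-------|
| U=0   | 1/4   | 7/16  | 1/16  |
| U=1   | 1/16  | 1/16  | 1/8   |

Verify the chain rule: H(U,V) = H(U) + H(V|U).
Left side:
H(U,V) = -[(1/4)·log₂(1/4) + (7/16)·log₂(7/16) + (1/16)·log₂(1/16) + (1/16)·log₂(1/16) + (1/16)·log₂(1/16) + (1/8)·log₂(1/8)]
  = 0.5000 + 0.5218 + 0.2500 + 0.2500 + 0.2500 + 0.3750
  = 2.1468 bits

Right side:
Marginal P(U) (row sums):
  P(U=0) = 1/4 + 7/16 + 1/16 = 3/4
  P(U=1) = 1/16 + 1/16 + 1/8 = 1/4
H(U) = -[(3/4)·log₂(3/4) + (1/4)·log₂(1/4)]
  = 0.3113 + 0.5000
  = 0.8113 bits
H(V|U) = -Σ P(U,V)·log₂ P(V|U), where P(V|U) = P(U,V) / P(U)
  (U=0,V=0): P(V|U) = (1/4)/(3/4) = 1/3;  -(1/4)·log₂(1/3) = 0.3962
  (U=0,V=1): P(V|U) = (7/16)/(3/4) = 7/12;  -(7/16)·log₂(7/12) = 0.3402
  (U=0,V=2): P(V|U) = (1/16)/(3/4) = 1/12;  -(1/16)·log₂(1/12) = 0.2241
  (U=1,V=0): P(V|U) = (1/16)/(1/4) = 1/4;  -(1/16)·log₂(1/4) = 0.1250
  (U=1,V=1): P(V|U) = (1/16)/(1/4) = 1/4;  -(1/16)·log₂(1/4) = 0.1250
  (U=1,V=2): P(V|U) = (1/8)/(1/4) = 1/2;  -(1/8)·log₂(1/2) = 0.1250
H(V|U) = 0.3962 + 0.3402 + 0.2241 + 0.1250 + 0.1250 + 0.1250
  = 1.3355 bits
H(U) + H(V|U) = 0.8113 + 1.3355 = 2.1468 bits

Both sides equal 2.1468 bits, so the chain rule holds ✓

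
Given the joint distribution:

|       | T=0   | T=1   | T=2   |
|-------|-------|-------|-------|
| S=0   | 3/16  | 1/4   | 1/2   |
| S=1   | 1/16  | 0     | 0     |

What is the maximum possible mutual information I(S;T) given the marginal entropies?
The upper bound on mutual information is I(S;T) ≤ min(H(S), H(T)).

Marginal P(S) (row sums):
  P(S=0) = 3/16 + 1/4 + 1/2 = 15/16
  P(S=1) = 1/16 + 0 + 0 = 1/16
Marginal P(T) (column sums):
  P(T=0) = 3/16 + 1/16 = 1/4
  P(T=1) = 1/4 + 0 = 1/4
  P(T=2) = 1/2 + 0 = 1/2

H(S) = -[(15/16)·log₂(15/16) + (1/16)·log₂(1/16)]
  = 0.0873 + 0.2500
  = 0.3373 bits
H(T) = -[(1/4)·log₂(1/4) + (1/4)·log₂(1/4) + (1/2)·log₂(1/2)]
  = 0.5000 + 0.5000 + 0.5000
  = 1.5000 bits

Maximum possible I(S;T) = min(0.3373, 1.5000) = 0.3373 bits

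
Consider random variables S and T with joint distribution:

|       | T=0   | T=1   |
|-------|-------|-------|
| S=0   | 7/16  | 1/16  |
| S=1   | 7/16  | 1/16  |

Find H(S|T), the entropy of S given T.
Marginal P(T) (column sums):
  P(T=0) = 7/16 + 7/16 = 7/8
  P(T=1) = 1/16 + 1/16 = 1/8

H(S|T) = -Σ P(S,T)·log₂ P(S|T), where P(S|T) = P(S,T) / P(T)
  (S=0,T=0): P(S|T) = (7/16)/(7/8) = 1/2;  -(7/16)·log₂(1/2) = 0.4375
  (S=0,T=1): P(S|T) = (1/16)/(1/8) = 1/2;  -(1/16)·log₂(1/2) = 0.0625
  (S=1,T=0): P(S|T) = (7/16)/(7/8) = 1/2;  -(7/16)·log₂(1/2) = 0.4375
  (S=1,T=1): P(S|T) = (1/16)/(1/8) = 1/2;  -(1/16)·log₂(1/2) = 0.0625
H(S|T) = 0.4375 + 0.0625 + 0.4375 + 0.0625
  = 1.0000 bits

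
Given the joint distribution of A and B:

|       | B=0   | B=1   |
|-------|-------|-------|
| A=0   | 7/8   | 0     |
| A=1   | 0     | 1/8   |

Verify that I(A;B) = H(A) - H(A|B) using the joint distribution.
Left side, from I(A;B) = H(A) + H(B) - H(A,B):
Marginal P(A) (row sums):
  P(A=0) = 7/8 + 0 = 7/8
  P(A=1) = 0 + 1/8 = 1/8
Marginal P(B) (column sums):
  P(B=0) = 7/8 + 0 = 7/8
  P(B=1) = 0 + 1/8 = 1/8

H(A) = -[(7/8)·log₂(7/8) + (1/8)·log₂(1/8)]
  = 0.1686 + 0.3750
  = 0.5436 bits
H(B) = -[(7/8)·log₂(7/8) + (1/8)·log₂(1/8)]
  = 0.1686 + 0.3750
  = 0.5436 bits
H(A,B) = -[(7/8)·log₂(7/8) + (1/8)·log₂(1/8)]
  = 0.1686 + 0.3750
  = 0.5436 bits

I(A;B) = H(A) + H(B) - H(A,B)
  = 0.5436 + 0.5436 - 0.5436
  = 0.5436 bits

Right side, with H(A|B) computed directly from the conditional probabilities:
H(A|B) = -Σ P(A,B)·log₂ P(A|B), where P(A|B) = P(A,B) / P(B)
  (cells with P(A,B) = 0 contribute 0)
  (A=0,B=0): P(A|B) = (7/8)/(7/8) = 1;  -(7/8)·log₂(1) = 0.0000
  (A=1,B=1): P(A|B) = (1/8)/(1/8) = 1;  -(1/8)·log₂(1) = 0.0000
H(A|B) = 0.0000 + 0.0000
  = 0.0000 bits
H(A) - H(A|B) = 0.5436 - 0.0000 = 0.5436 bits

Both sides equal 0.5436 bits, so I(A;B) = H(A) - H(A|B) ✓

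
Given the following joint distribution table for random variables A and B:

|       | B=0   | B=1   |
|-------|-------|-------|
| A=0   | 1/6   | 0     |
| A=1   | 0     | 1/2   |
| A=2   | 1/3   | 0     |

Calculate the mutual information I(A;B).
Marginal P(A) (row sums):
  P(A=0) = 1/6 + 0 = 1/6
  P(A=1) = 0 + 1/2 = 1/2
  P(A=2) = 1/3 + 0 = 1/3
Marginal P(B) (column sums):
  P(B=0) = 1/6 + 0 + 1/3 = 1/2
  P(B=1) = 0 + 1/2 + 0 = 1/2

H(A) = -[(1/6)·log₂(1/6) + (1/2)·log₂(1/2) + (1/3)·log₂(1/3)]
  = 0.4308 + 0.5000 + 0.5283
  = 1.4591 bits
H(B) = -[(1/2)·log₂(1/2) + (1/2)·log₂(1/2)]
  = 0.5000 + 0.5000
  = 1.0000 bits
H(A,B) = -[(1/6)·log₂(1/6) + (1/2)·log₂(1/2) + (1/3)·log₂(1/3)]
  = 0.4308 + 0.5000 + 0.5283
  = 1.4591 bits

I(A;B) = H(A) + H(B) - H(A,B)
  = 1.4591 + 1.0000 - 1.4591
  = 1.0000 bits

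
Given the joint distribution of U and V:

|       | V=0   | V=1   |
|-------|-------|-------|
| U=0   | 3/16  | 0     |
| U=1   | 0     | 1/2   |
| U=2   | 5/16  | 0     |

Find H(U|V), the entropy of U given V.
Marginal P(V) (column sums):
  P(V=0) = 3/16 + 0 + 5/16 = 1/2
  P(V=1) = 0 + 1/2 + 0 = 1/2

H(U|V) = -Σ P(U,V)·log₂ P(U|V), where P(U|V) = P(U,V) / P(V)
  (cells with P(U,V) = 0 contribute 0)
  (U=0,V=0): P(U|V) = (3/16)/(1/2) = 3/8;  -(3/16)·log₂(3/8) = 0.2653
  (U=1,V=1): P(U|V) = (1/2)/(1/2) = 1;  -(1/2)·log₂(1) = 0.0000
  (U=2,V=0): P(U|V) = (5/16)/(1/2) = 5/8;  -(5/16)·log₂(5/8) = 0.2119
H(U|V) = 0.2653 + 0.0000 + 0.2119
  = 0.4772 bits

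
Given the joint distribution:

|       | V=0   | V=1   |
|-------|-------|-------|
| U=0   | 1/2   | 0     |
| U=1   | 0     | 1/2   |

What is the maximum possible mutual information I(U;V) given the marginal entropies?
The upper bound on mutual information is I(U;V) ≤ min(H(U), H(V)).

Marginal P(U) (row sums):
  P(U=0) = 1/2 + 0 = 1/2
  P(U=1) = 0 + 1/2 = 1/2
Marginal P(V) (column sums):
  P(V=0) = 1/2 + 0 = 1/2
  P(V=1) = 0 + 1/2 = 1/2

H(U) = -[(1/2)·log₂(1/2) + (1/2)·log₂(1/2)]
  = 0.5000 + 0.5000
  = 1.0000 bits
H(V) = -[(1/2)·log₂(1/2) + (1/2)·log₂(1/2)]
  = 0.5000 + 0.5000
  = 1.0000 bits

Maximum possible I(U;V) = min(1.0000, 1.0000) = 1.0000 bits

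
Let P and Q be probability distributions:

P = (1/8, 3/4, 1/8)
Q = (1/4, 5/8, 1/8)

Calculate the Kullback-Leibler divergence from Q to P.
D(P||Q) = Σ P(i) log₂(P(i)/Q(i))
  i=0: (1/8) × log₂((1/8)/(1/4)) = (1/8) × log₂(1/2) = -0.1250
  i=1: (3/4) × log₂((3/4)/(5/8)) = (3/4) × log₂(6/5) = 0.1973
  i=2: (1/8) × log₂((1/8)/(1/8)) = (1/8) × log₂(1) = 0.0000
D(P||Q) = -0.1250 + 0.1973 + 0.0000
  = 0.0723 bits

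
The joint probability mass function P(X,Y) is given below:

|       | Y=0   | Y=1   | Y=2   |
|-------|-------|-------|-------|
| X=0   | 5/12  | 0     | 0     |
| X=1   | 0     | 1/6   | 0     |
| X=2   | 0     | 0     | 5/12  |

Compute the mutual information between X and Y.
Marginal P(X) (row sums):
  P(X=0) = 5/12 + 0 + 0 = 5/12
  P(X=1) = 0 + 1/6 + 0 = 1/6
  P(X=2) = 0 + 0 + 5/12 = 5/12
Marginal P(Y) (column sums):
  P(Y=0) = 5/12 + 0 + 0 = 5/12
  P(Y=1) = 0 + 1/6 + 0 = 1/6
  P(Y=2) = 0 + 0 + 5/12 = 5/12

H(X) = -[(5/12)·log₂(5/12) + (1/6)·log₂(1/6) + (5/12)·log₂(5/12)]
  = 0.5263 + 0.4308 + 0.5263
  = 1.4834 bits
H(Y) = -[(5/12)·log₂(5/12) + (1/6)·log₂(1/6) + (5/12)·log₂(5/12)]
  = 0.5263 + 0.4308 + 0.5263
  = 1.4834 bits
H(X,Y) = -[(5/12)·log₂(5/12) + (1/6)·log₂(1/6) + (5/12)·log₂(5/12)]
  = 0.5263 + 0.4308 + 0.5263
  = 1.4834 bits

I(X;Y) = H(X) + H(Y) - H(X,Y)
  = 1.4834 + 1.4834 - 1.4834
  = 1.4834 bits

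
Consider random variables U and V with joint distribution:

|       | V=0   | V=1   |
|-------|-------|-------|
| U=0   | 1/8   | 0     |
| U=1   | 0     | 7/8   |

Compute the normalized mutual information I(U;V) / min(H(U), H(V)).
Marginal P(U) (row sums):
  P(U=0) = 1/8 + 0 = 1/8
  P(U=1) = 0 + 7/8 = 7/8
Marginal P(V) (column sums):
  P(V=0) = 1/8 + 0 = 1/8
  P(V=1) = 0 + 7/8 = 7/8

H(U) = -[(1/8)·log₂(1/8) + (7/8)·log₂(7/8)]
  = 0.3750 + 0.1686
  = 0.5436 bits
H(V) = -[(1/8)·log₂(1/8) + (7/8)·log₂(7/8)]
  = 0.3750 + 0.1686
  = 0.5436 bits
H(U,V) = -[(1/8)·log₂(1/8) + (7/8)·log₂(7/8)]
  = 0.3750 + 0.1686
  = 0.5436 bits

I(U;V) = H(U) + H(V) - H(U,V)
  = 0.5436 + 0.5436 - 0.5436
  = 0.5436 bits

min(H(U), H(V)) = min(0.5436, 0.5436) = 0.5436 bits
Normalized MI = 0.5436 / 0.5436 = 1.0000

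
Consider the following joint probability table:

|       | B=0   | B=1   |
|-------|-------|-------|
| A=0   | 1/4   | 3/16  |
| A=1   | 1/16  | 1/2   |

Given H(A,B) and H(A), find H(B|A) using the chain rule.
From the chain rule: H(A,B) = H(A) + H(B|A)
Therefore: H(B|A) = H(A,B) - H(A)

H(A,B) = -[(1/4)·log₂(1/4) + (3/16)·log₂(3/16) + (1/16)·log₂(1/16) + (1/2)·log₂(1/2)]
  = 0.5000 + 0.4528 + 0.2500 + 0.5000
  = 1.7028 bits
Marginal P(A) (row sums):
  P(A=0) = 1/4 + 3/16 = 7/16
  P(A=1) = 1/16 + 1/2 = 9/16
H(A) = -[(7/16)·log₂(7/16) + (9/16)·log₂(9/16)]
  = 0.5218 + 0.4669
  = 0.9887 bits

H(B|A) = 1.7028 - 0.9887 = 0.7141 bits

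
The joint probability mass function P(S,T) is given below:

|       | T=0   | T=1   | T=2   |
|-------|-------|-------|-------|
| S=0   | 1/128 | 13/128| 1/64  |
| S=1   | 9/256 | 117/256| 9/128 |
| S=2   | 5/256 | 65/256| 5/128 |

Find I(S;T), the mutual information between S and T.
Marginal P(S) (row sums):
  P(S=0) = 1/128 + 13/128 + 1/64 = 1/8
  P(S=1) = 9/256 + 117/256 + 9/128 = 9/16
  P(S=2) = 5/256 + 65/256 + 5/128 = 5/16
Marginal P(T) (column sums):
  P(T=0) = 1/128 + 9/256 + 5/256 = 1/16
  P(T=1) = 13/128 + 117/256 + 65/256 = 13/16
  P(T=2) = 1/64 + 9/128 + 5/128 = 1/8

H(S) = -[(1/8)·log₂(1/8) + (9/16)·log₂(9/16) + (5/16)·log₂(5/16)]
  = 0.3750 + 0.4669 + 0.5244
  = 1.3663 bits
H(T) = -[(1/16)·log₂(1/16) + (13/16)·log₂(13/16) + (1/8)·log₂(1/8)]
  = 0.2500 + 0.2434 + 0.3750
  = 0.8684 bits
H(S,T) = -[(1/128)·log₂(1/128) + (13/128)·log₂(13/128) + (1/64)·log₂(1/64) + (9/256)·log₂(9/256) + (117/256)·log₂(117/256) + (9/128)·log₂(9/128) + (5/256)·log₂(5/256) + (65/256)·log₂(65/256) + (5/128)·log₂(5/128)]
  = 0.0547 + 0.3351 + 0.0938 + 0.1698 + 0.5163 + 0.2693 + 0.1109 + 0.5021 + 0.1827
  = 2.2347 bits

I(S;T) = H(S) + H(T) - H(S,T)
  = 1.3663 + 0.8684 - 2.2347
  = 0.0000 bits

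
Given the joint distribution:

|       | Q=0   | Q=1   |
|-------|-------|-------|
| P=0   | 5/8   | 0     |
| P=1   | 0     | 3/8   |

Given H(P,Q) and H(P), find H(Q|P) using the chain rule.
From the chain rule: H(P,Q) = H(P) + H(Q|P)
Therefore: H(Q|P) = H(P,Q) - H(P)

H(P,Q) = -[(5/8)·log₂(5/8) + (3/8)·log₂(3/8)]
  = 0.4238 + 0.5306
  = 0.9544 bits
Marginal P(P) (row sums):
  P(P=0) = 5/8 + 0 = 5/8
  P(P=1) = 0 + 3/8 = 3/8
H(P) = -[(5/8)·log₂(5/8) + (3/8)·log₂(3/8)]
  = 0.4238 + 0.5306
  = 0.9544 bits

H(Q|P) = 0.9544 - 0.9544 = 0.0000 bits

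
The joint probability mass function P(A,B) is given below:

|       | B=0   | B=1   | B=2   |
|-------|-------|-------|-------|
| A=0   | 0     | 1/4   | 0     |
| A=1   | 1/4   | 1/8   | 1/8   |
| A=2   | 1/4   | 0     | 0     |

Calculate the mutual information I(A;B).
Marginal P(A) (row sums):
  P(A=0) = 0 + 1/4 + 0 = 1/4
  P(A=1) = 1/4 + 1/8 + 1/8 = 1/2
  P(A=2) = 1/4 + 0 + 0 = 1/4
Marginal P(B) (column sums):
  P(B=0) = 0 + 1/4 + 1/4 = 1/2
  P(B=1) = 1/4 + 1/8 + 0 = 3/8
  P(B=2) = 0 + 1/8 + 0 = 1/8

H(A) = -[(1/4)·log₂(1/4) + (1/2)·log₂(1/2) + (1/4)·log₂(1/4)]
  = 0.5000 + 0.5000 + 0.5000
  = 1.5000 bits
H(B) = -[(1/2)·log₂(1/2) + (3/8)·log₂(3/8) + (1/8)·log₂(1/8)]
  = 0.5000 + 0.5306 + 0.3750
  = 1.4056 bits
H(A,B) = -[(1/4)·log₂(1/4) + (1/4)·log₂(1/4) + (1/8)·log₂(1/8) + (1/8)·log₂(1/8) + (1/4)·log₂(1/4)]
  = 0.5000 + 0.5000 + 0.3750 + 0.3750 + 0.5000
  = 2.2500 bits

I(A;B) = H(A) + H(B) - H(A,B)
  = 1.5000 + 1.4056 - 2.2500
  = 0.6556 bits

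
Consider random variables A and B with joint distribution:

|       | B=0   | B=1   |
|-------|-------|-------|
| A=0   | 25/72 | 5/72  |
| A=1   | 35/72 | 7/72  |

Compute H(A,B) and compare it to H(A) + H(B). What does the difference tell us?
Marginal P(A) (row sums):
  P(A=0) = 25/72 + 5/72 = 5/12
  P(A=1) = 35/72 + 7/72 = 7/12
Marginal P(B) (column sums):
  P(B=0) = 25/72 + 35/72 = 5/6
  P(B=1) = 5/72 + 7/72 = 1/6

H(A,B) = -[(25/72)·log₂(25/72) + (5/72)·log₂(5/72) + (35/72)·log₂(35/72) + (7/72)·log₂(7/72)]
  = 0.5299 + 0.2672 + 0.5059 + 0.3269
  = 1.6299 bits
H(A) = -[(5/12)·log₂(5/12) + (7/12)·log₂(7/12)]
  = 0.5263 + 0.4536
  = 0.9799 bits
H(B) = -[(5/6)·log₂(5/6) + (1/6)·log₂(1/6)]
  = 0.2192 + 0.4308
  = 0.6500 bits

H(A) + H(B) = 0.9799 + 0.6500 = 1.6299 bits
Difference: H(A) + H(B) - H(A,B) = 1.6299 - 1.6299 = 0.0000 bits = I(A;B)

The difference is the mutual information; it is 0 here, so A and B are independent (the joint entropy equals the sum of the marginal entropies).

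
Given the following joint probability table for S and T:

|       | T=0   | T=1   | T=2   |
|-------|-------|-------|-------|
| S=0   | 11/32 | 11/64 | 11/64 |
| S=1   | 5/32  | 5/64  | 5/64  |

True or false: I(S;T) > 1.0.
Marginal P(S) (row sums):
  P(S=0) = 11/32 + 11/64 + 11/64 = 11/16
  P(S=1) = 5/32 + 5/64 + 5/64 = 5/16
Marginal P(T) (column sums):
  P(T=0) = 11/32 + 5/32 = 1/2
  P(T=1) = 11/64 + 5/64 = 1/4
  P(T=2) = 11/64 + 5/64 = 1/4

H(S) = -[(11/16)·log₂(11/16) + (5/16)·log₂(5/16)]
  = 0.3716 + 0.5244
  = 0.8960 bits
H(T) = -[(1/2)·log₂(1/2) + (1/4)·log₂(1/4) + (1/4)·log₂(1/4)]
  = 0.5000 + 0.5000 + 0.5000
  = 1.5000 bits
H(S,T) = -[(11/32)·log₂(11/32) + (11/64)·log₂(11/64) + (11/64)·log₂(11/64) + (5/32)·log₂(5/32) + (5/64)·log₂(5/64) + (5/64)·log₂(5/64)]
  = 0.5296 + 0.4367 + 0.4367 + 0.4184 + 0.2873 + 0.2873
  = 2.3960 bits

I(S;T) = H(S) + H(T) - H(S,T)
  = 0.8960 + 1.5000 - 2.3960
  = 0.0000 bits

False. I(S;T) = 0.0000 bits, which is ≤ 1.0 bits.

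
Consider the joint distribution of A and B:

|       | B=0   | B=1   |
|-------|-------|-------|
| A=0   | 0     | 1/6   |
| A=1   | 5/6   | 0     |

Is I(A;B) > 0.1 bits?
Marginal P(A) (row sums):
  P(A=0) = 0 + 1/6 = 1/6
  P(A=1) = 5/6 + 0 = 5/6
Marginal P(B) (column sums):
  P(B=0) = 0 + 5/6 = 5/6
  P(B=1) = 1/6 + 0 = 1/6

H(A) = -[(1/6)·log₂(1/6) + (5/6)·log₂(5/6)]
  = 0.4308 + 0.2192
  = 0.6500 bits
H(B) = -[(5/6)·log₂(5/6) + (1/6)·log₂(1/6)]
  = 0.2192 + 0.4308
  = 0.6500 bits
H(A,B) = -[(1/6)·log₂(1/6) + (5/6)·log₂(5/6)]
  = 0.4308 + 0.2192
  = 0.6500 bits

I(A;B) = H(A) + H(B) - H(A,B)
  = 0.6500 + 0.6500 - 0.6500
  = 0.6500 bits

Yes. I(A;B) = 0.6500 bits, which is > 0.1 bits.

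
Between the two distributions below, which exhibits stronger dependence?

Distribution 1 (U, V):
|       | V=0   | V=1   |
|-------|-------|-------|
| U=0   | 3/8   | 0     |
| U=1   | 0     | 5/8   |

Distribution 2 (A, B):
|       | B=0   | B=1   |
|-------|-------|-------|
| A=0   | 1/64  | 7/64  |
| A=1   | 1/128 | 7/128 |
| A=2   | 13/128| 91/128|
Distribution 1 (U, V):
Marginal P(U) (row sums):
  P(U=0) = 3/8 + 0 = 3/8
  P(U=1) = 0 + 5/8 = 5/8
Marginal P(V) (column sums):
  P(V=0) = 3/8 + 0 = 3/8
  P(V=1) = 0 + 5/8 = 5/8

H(U) = -[(3/8)·log₂(3/8) + (5/8)·log₂(5/8)]
  = 0.5306 + 0.4238
  = 0.9544 bits
H(V) = -[(3/8)·log₂(3/8) + (5/8)·log₂(5/8)]
  = 0.5306 + 0.4238
  = 0.9544 bits
H(U,V) = -[(3/8)·log₂(3/8) + (5/8)·log₂(5/8)]
  = 0.5306 + 0.4238
  = 0.9544 bits

I(U;V) = H(U) + H(V) - H(U,V)
  = 0.9544 + 0.9544 - 0.9544
  = 0.9544 bits

Distribution 2 (A, B):
Marginal P(A) (row sums):
  P(A=0) = 1/64 + 7/64 = 1/8
  P(A=1) = 1/128 + 7/128 = 1/16
  P(A=2) = 13/128 + 91/128 = 13/16
Marginal P(B) (column sums):
  P(B=0) = 1/64 + 1/128 + 13/128 = 1/8
  P(B=1) = 7/64 + 7/128 + 91/128 = 7/8

H(A) = -[(1/8)·log₂(1/8) + (1/16)·log₂(1/16) + (13/16)·log₂(13/16)]
  = 0.3750 + 0.2500 + 0.2434
  = 0.8684 bits
H(B) = -[(1/8)·log₂(1/8) + (7/8)·log₂(7/8)]
  = 0.3750 + 0.1686
  = 0.5436 bits
H(A,B) = -[(1/64)·log₂(1/64) + (7/64)·log₂(7/64) + (1/128)·log₂(1/128) + (7/128)·log₂(7/128) + (13/128)·log₂(13/128) + (91/128)·log₂(91/128)]
  = 0.0938 + 0.3492 + 0.0547 + 0.2293 + 0.3351 + 0.3499
  = 1.4120 bits

I(A;B) = H(A) + H(B) - H(A,B)
  = 0.8684 + 0.5436 - 1.4120
  = 0.0000 bits

I(U;V) = 0.9544 bits > I(A;B) = 0.0000 bits, so (U, V) has the higher mutual information (stronger dependence).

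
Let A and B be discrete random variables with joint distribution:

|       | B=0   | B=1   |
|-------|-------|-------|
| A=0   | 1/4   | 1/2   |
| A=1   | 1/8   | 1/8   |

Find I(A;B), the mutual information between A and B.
Marginal P(A) (row sums):
  P(A=0) = 1/4 + 1/2 = 3/4
  P(A=1) = 1/8 + 1/8 = 1/4
Marginal P(B) (column sums):
  P(B=0) = 1/4 + 1/8 = 3/8
  P(B=1) = 1/2 + 1/8 = 5/8

H(A) = -[(3/4)·log₂(3/4) + (1/4)·log₂(1/4)]
  = 0.3113 + 0.5000
  = 0.8113 bits
H(B) = -[(3/8)·log₂(3/8) + (5/8)·log₂(5/8)]
  = 0.5306 + 0.4238
  = 0.9544 bits
H(A,B) = -[(1/4)·log₂(1/4) + (1/2)·log₂(1/2) + (1/8)·log₂(1/8) + (1/8)·log₂(1/8)]
  = 0.5000 + 0.5000 + 0.3750 + 0.3750
  = 1.7500 bits

I(A;B) = H(A) + H(B) - H(A,B)
  = 0.8113 + 0.9544 - 1.7500
  = 0.0157 bits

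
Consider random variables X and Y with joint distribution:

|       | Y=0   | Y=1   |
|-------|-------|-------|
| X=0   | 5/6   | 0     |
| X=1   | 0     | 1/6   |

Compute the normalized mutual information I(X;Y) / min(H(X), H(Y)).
Marginal P(X) (row sums):
  P(X=0) = 5/6 + 0 = 5/6
  P(X=1) = 0 + 1/6 = 1/6
Marginal P(Y) (column sums):
  P(Y=0) = 5/6 + 0 = 5/6
  P(Y=1) = 0 + 1/6 = 1/6

H(X) = -[(5/6)·log₂(5/6) + (1/6)·log₂(1/6)]
  = 0.2192 + 0.4308
  = 0.6500 bits
H(Y) = -[(5/6)·log₂(5/6) + (1/6)·log₂(1/6)]
  = 0.2192 + 0.4308
  = 0.6500 bits
H(X,Y) = -[(5/6)·log₂(5/6) + (1/6)·log₂(1/6)]
  = 0.2192 + 0.4308
  = 0.6500 bits

I(X;Y) = H(X) + H(Y) - H(X,Y)
  = 0.6500 + 0.6500 - 0.6500
  = 0.6500 bits

min(H(X), H(Y)) = min(0.6500, 0.6500) = 0.6500 bits
Normalized MI = 0.6500 / 0.6500 = 1.0000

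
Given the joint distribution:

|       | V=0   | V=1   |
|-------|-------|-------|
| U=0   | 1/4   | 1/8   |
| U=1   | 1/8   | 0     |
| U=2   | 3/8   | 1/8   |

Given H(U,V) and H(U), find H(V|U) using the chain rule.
From the chain rule: H(U,V) = H(U) + H(V|U)
Therefore: H(V|U) = H(U,V) - H(U)

H(U,V) = -[(1/4)·log₂(1/4) + (1/8)·log₂(1/8) + (1/8)·log₂(1/8) + (3/8)·log₂(3/8) + (1/8)·log₂(1/8)]
  = 0.5000 + 0.3750 + 0.3750 + 0.5306 + 0.3750
  = 2.1556 bits
Marginal P(U) (row sums):
  P(U=0) = 1/4 + 1/8 = 3/8
  P(U=1) = 1/8 + 0 = 1/8
  P(U=2) = 3/8 + 1/8 = 1/2
H(U) = -[(3/8)·log₂(3/8) + (1/8)·log₂(1/8) + (1/2)·log₂(1/2)]
  = 0.5306 + 0.3750 + 0.5000
  = 1.4056 bits

H(V|U) = 2.1556 - 1.4056 = 0.7500 bits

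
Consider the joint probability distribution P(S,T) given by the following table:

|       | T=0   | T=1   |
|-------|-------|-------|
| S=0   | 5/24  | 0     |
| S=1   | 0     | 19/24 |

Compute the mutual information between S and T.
Marginal P(S) (row sums):
  P(S=0) = 5/24 + 0 = 5/24
  P(S=1) = 0 + 19/24 = 19/24
Marginal P(T) (column sums):
  P(T=0) = 5/24 + 0 = 5/24
  P(T=1) = 0 + 19/24 = 19/24

H(S) = -[(5/24)·log₂(5/24) + (19/24)·log₂(19/24)]
  = 0.4715 + 0.2668
  = 0.7383 bits
H(T) = -[(5/24)·log₂(5/24) + (19/24)·log₂(19/24)]
  = 0.4715 + 0.2668
  = 0.7383 bits
H(S,T) = -[(5/24)·log₂(5/24) + (19/24)·log₂(19/24)]
  = 0.4715 + 0.2668
  = 0.7383 bits

I(S;T) = H(S) + H(T) - H(S,T)
  = 0.7383 + 0.7383 - 0.7383
  = 0.7383 bits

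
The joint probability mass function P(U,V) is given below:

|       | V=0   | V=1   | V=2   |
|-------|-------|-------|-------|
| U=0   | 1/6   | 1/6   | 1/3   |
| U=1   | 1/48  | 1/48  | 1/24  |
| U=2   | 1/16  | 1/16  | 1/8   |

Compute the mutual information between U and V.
Marginal P(U) (row sums):
  P(U=0) = 1/6 + 1/6 + 1/3 = 2/3
  P(U=1) = 1/48 + 1/48 + 1/24 = 1/12
  P(U=2) = 1/16 + 1/16 + 1/8 = 1/4
Marginal P(V) (column sums):
  P(V=0) = 1/6 + 1/48 + 1/16 = 1/4
  P(V=1) = 1/6 + 1/48 + 1/16 = 1/4
  P(V=2) = 1/3 + 1/24 + 1/8 = 1/2

H(U) = -[(2/3)·log₂(2/3) + (1/12)·log₂(1/12) + (1/4)·log₂(1/4)]
  = 0.3900 + 0.2987 + 0.5000
  = 1.1887 bits
H(V) = -[(1/4)·log₂(1/4) + (1/4)·log₂(1/4) + (1/2)·log₂(1/2)]
  = 0.5000 + 0.5000 + 0.5000
  = 1.5000 bits
H(U,V) = -[(1/6)·log₂(1/6) + (1/6)·log₂(1/6) + (1/3)·log₂(1/3) + (1/48)·log₂(1/48) + (1/48)·log₂(1/48) + (1/24)·log₂(1/24) + (1/16)·log₂(1/16) + (1/16)·log₂(1/16) + (1/8)·log₂(1/8)]
  = 0.4308 + 0.4308 + 0.5283 + 0.1164 + 0.1164 + 0.1910 + 0.2500 + 0.2500 + 0.3750
  = 2.6887 bits

I(U;V) = H(U) + H(V) - H(U,V)
  = 1.1887 + 1.5000 - 2.6887
  = 0.0000 bits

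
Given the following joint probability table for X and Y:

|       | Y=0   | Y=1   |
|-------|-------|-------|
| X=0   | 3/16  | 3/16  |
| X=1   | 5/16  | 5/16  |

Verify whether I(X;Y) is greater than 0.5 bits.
Marginal P(X) (row sums):
  P(X=0) = 3/16 + 3/16 = 3/8
  P(X=1) = 5/16 + 5/16 = 5/8
Marginal P(Y) (column sums):
  P(Y=0) = 3/16 + 5/16 = 1/2
  P(Y=1) = 3/16 + 5/16 = 1/2

H(X) = -[(3/8)·log₂(3/8) + (5/8)·log₂(5/8)]
  = 0.5306 + 0.4238
  = 0.9544 bits
H(Y) = -[(1/2)·log₂(1/2) + (1/2)·log₂(1/2)]
  = 0.5000 + 0.5000
  = 1.0000 bits
H(X,Y) = -[(3/16)·log₂(3/16) + (3/16)·log₂(3/16) + (5/16)·log₂(5/16) + (5/16)·log₂(5/16)]
  = 0.4528 + 0.4528 + 0.5244 + 0.5244
  = 1.9544 bits

I(X;Y) = H(X) + H(Y) - H(X,Y)
  = 0.9544 + 1.0000 - 1.9544
  = 0.0000 bits

No. I(X;Y) = 0.0000 bits, which is ≤ 0.5 bits.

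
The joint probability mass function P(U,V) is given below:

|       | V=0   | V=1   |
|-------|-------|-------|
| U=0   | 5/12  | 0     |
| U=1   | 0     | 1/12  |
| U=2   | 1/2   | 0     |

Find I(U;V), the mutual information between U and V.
Marginal P(U) (row sums):
  P(U=0) = 5/12 + 0 = 5/12
  P(U=1) = 0 + 1/12 = 1/12
  P(U=2) = 1/2 + 0 = 1/2
Marginal P(V) (column sums):
  P(V=0) = 5/12 + 0 + 1/2 = 11/12
  P(V=1) = 0 + 1/12 + 0 = 1/12

H(U) = -[(5/12)·log₂(5/12) + (1/12)·log₂(1/12) + (1/2)·log₂(1/2)]
  = 0.5263 + 0.2987 + 0.5000
  = 1.3250 bits
H(V) = -[(11/12)·log₂(11/12) + (1/12)·log₂(1/12)]
  = 0.1151 + 0.2987
  = 0.4138 bits
H(U,V) = -[(5/12)·log₂(5/12) + (1/12)·log₂(1/12) + (1/2)·log₂(1/2)]
  = 0.5263 + 0.2987 + 0.5000
  = 1.3250 bits

I(U;V) = H(U) + H(V) - H(U,V)
  = 1.3250 + 0.4138 - 1.3250
  = 0.4138 bits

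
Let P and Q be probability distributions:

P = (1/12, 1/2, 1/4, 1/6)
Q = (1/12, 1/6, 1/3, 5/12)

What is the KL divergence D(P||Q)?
D(P||Q) = Σ P(i) log₂(P(i)/Q(i))
  i=0: (1/12) × log₂((1/12)/(1/12)) = (1/12) × log₂(1) = 0.0000
  i=1: (1/2) × log₂((1/2)/(1/6)) = (1/2) × log₂(3) = 0.7925
  i=2: (1/4) × log₂((1/4)/(1/3)) = (1/4) × log₂(3/4) = -0.1038
  i=3: (1/6) × log₂((1/6)/(5/12)) = (1/6) × log₂(2/5) = -0.2203
D(P||Q) = 0.0000 + 0.7925 - 0.1038 - 0.2203
  = 0.4684 bits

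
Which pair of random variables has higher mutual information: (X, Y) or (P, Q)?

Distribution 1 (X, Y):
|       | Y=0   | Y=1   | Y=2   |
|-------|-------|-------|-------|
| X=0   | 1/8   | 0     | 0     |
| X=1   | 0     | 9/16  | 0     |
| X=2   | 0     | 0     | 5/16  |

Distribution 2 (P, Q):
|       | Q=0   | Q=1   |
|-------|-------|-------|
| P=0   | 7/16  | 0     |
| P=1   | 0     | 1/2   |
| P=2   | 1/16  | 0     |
Distribution 1 (X, Y):
Marginal P(X) (row sums):
  P(X=0) = 1/8 + 0 + 0 = 1/8
  P(X=1) = 0 + 9/16 + 0 = 9/16
  P(X=2) = 0 + 0 + 5/16 = 5/16
Marginal P(Y) (column sums):
  P(Y=0) = 1/8 + 0 + 0 = 1/8
  P(Y=1) = 0 + 9/16 + 0 = 9/16
  P(Y=2) = 0 + 0 + 5/16 = 5/16

H(X) = -[(1/8)·log₂(1/8) + (9/16)·log₂(9/16) + (5/16)·log₂(5/16)]
  = 0.3750 + 0.4669 + 0.5244
  = 1.3663 bits
H(Y) = -[(1/8)·log₂(1/8) + (9/16)·log₂(9/16) + (5/16)·log₂(5/16)]
  = 0.3750 + 0.4669 + 0.5244
  = 1.3663 bits
H(X,Y) = -[(1/8)·log₂(1/8) + (9/16)·log₂(9/16) + (5/16)·log₂(5/16)]
  = 0.3750 + 0.4669 + 0.5244
  = 1.3663 bits

I(X;Y) = H(X) + H(Y) - H(X,Y)
  = 1.3663 + 1.3663 - 1.3663
  = 1.3663 bits

Distribution 2 (P, Q):
Marginal P(P) (row sums):
  P(P=0) = 7/16 + 0 = 7/16
  P(P=1) = 0 + 1/2 = 1/2
  P(P=2) = 1/16 + 0 = 1/16
Marginal P(Q) (column sums):
  P(Q=0) = 7/16 + 0 + 1/16 = 1/2
  P(Q=1) = 0 + 1/2 + 0 = 1/2

H(P) = -[(7/16)·log₂(7/16) + (1/2)·log₂(1/2) + (1/16)·log₂(1/16)]
  = 0.5218 + 0.5000 + 0.2500
  = 1.2718 bits
H(Q) = -[(1/2)·log₂(1/2) + (1/2)·log₂(1/2)]
  = 0.5000 + 0.5000
  = 1.0000 bits
H(P,Q) = -[(7/16)·log₂(7/16) + (1/2)·log₂(1/2) + (1/16)·log₂(1/16)]
  = 0.5218 + 0.5000 + 0.2500
  = 1.2718 bits

I(P;Q) = H(P) + H(Q) - H(P,Q)
  = 1.2718 + 1.0000 - 1.2718
  = 1.0000 bits

I(X;Y) = 1.3663 bits > I(P;Q) = 1.0000 bits, so (X, Y) has the higher mutual information (stronger dependence).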